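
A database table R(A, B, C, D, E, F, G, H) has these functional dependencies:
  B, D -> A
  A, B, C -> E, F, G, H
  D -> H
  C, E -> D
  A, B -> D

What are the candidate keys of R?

Attributes never on any right-hand side: {B, C} — every candidate key must contain all of them.
{A, B, C} is a candidate key since {A, B, C}⁺ = {A, B, C, D, E, F, G, H} covers every attribute.
{B, C, D} is a candidate key since {B, C, D}⁺ = {A, B, C, D, E, F, G, H} covers every attribute.
{B, C, E} is a candidate key since {B, C, E}⁺ = {A, B, C, D, E, F, G, H} covers every attribute.
These are minimal and exhaustive — every other superkey contains one of them.

{A, B, C}, {B, C, D}, {B, C, E}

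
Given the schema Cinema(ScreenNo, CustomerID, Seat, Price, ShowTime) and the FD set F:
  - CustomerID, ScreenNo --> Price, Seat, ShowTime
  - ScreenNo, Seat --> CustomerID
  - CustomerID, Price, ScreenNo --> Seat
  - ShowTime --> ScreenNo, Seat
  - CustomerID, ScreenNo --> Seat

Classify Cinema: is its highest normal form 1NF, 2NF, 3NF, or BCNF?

Candidate keys: {CustomerID, ScreenNo}, {ScreenNo, Seat}, {ShowTime}. Prime attributes: {CustomerID, ScreenNo, Seat, ShowTime}.
Every FD has a superkey on the left, so the relation is in BCNF.

BCNF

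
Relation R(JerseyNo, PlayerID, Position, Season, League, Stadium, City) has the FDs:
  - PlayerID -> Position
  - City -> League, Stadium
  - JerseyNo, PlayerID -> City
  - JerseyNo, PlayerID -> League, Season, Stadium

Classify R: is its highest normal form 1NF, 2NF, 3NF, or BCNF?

Candidate key: {JerseyNo, PlayerID}. Prime attributes: {JerseyNo, PlayerID}.
PlayerID -> Position: {PlayerID}⁺ = {PlayerID, Position}, which is not all of the attributes, so the left side is not a superkey — BCNF is violated.
Because {Position} is non-prime and the left side of PlayerID -> Position is not a superkey, the relation is not in 3NF.
Since {PlayerID} ⊂ {JerseyNo, PlayerID} and {PlayerID}⁺ ⊇ {Position} with {Position} non-prime, there is a partial dependency; 2NF fails.

1NF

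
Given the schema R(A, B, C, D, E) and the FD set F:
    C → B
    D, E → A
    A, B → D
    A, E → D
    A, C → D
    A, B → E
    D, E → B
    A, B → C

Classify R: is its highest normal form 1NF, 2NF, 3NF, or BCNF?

Candidate keys: {A, B}, {A, C}, {A, E}, {D, E}. Prime attributes: {A, B, C, D, E}.
For C → B we have {C}⁺ = {B, C}; {C} is not a superkey, so BCNF fails.
But every attribute on its right side ({B}) is prime, and the same holds for every other non-superkey FD, so 3NF still holds.

3NF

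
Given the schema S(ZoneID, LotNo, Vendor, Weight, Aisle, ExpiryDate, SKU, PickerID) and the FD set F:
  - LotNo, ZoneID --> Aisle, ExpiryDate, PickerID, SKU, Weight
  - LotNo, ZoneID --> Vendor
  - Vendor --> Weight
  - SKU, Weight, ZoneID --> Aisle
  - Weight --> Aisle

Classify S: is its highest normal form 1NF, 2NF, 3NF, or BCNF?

2NF

Candidate key: {LotNo, ZoneID}. Prime attributes: {LotNo, ZoneID}.
Vendor --> Weight breaks BCNF: {Vendor}⁺ = {Aisle, Vendor, Weight}, so {Vendor} is not a superkey.
Vendor --> Weight determines the non-prime attribute {Weight} from a non-superkey — 3NF is violated.
No proper subset of a key has a non-prime attribute in its closure, so there is no partial dependency; 2NF holds.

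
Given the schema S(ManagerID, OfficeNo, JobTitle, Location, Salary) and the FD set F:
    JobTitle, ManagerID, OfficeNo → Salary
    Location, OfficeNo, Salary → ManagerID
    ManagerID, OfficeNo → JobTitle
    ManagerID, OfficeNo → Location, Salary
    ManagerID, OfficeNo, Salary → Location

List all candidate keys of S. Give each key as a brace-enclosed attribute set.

{OfficeNo} never appears on the right of any FD, so every key must include it.
Closure of {ManagerID, OfficeNo} is {JobTitle, Location, ManagerID, OfficeNo, Salary}, the whole schema; {ManagerID, OfficeNo} is a candidate key.
Closure of {Location, OfficeNo, Salary} is {JobTitle, Location, ManagerID, OfficeNo, Salary}, the whole schema; {Location, OfficeNo, Salary} is a candidate key.
These are minimal and exhaustive — every other superkey contains one of them.

{Location, OfficeNo, Salary}, {ManagerID, OfficeNo}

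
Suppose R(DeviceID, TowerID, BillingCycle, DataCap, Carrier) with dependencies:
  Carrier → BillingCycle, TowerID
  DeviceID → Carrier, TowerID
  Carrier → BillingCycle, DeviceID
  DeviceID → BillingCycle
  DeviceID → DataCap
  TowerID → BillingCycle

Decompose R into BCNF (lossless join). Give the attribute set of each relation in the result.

Candidate keys of the original relation: {Carrier}, {DeviceID}.
{BillingCycle, Carrier, DataCap, DeviceID, TowerID}: {TowerID} determines {BillingCycle, TowerID} here but is not a superkey — split on TowerID → BillingCycle, giving {BillingCycle, TowerID} and {Carrier, DataCap, DeviceID, TowerID}.
{BillingCycle, TowerID} is in BCNF.
{Carrier, DataCap, DeviceID, TowerID} is in BCNF.

{BillingCycle, TowerID}; {Carrier, DataCap, DeviceID, TowerID}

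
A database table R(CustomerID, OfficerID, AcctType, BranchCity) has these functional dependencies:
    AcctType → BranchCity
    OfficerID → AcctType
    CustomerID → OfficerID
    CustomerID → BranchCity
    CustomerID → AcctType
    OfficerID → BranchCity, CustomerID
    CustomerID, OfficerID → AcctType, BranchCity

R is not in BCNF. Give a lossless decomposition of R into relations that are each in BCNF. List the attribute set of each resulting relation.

{AcctType, BranchCity}; {AcctType, CustomerID, OfficerID}

Candidate keys of the original relation: {CustomerID}, {OfficerID}.
{AcctType, BranchCity, CustomerID, OfficerID}: {AcctType} determines {AcctType, BranchCity} here but is not a superkey — split on AcctType → BranchCity, giving {AcctType, BranchCity} and {AcctType, CustomerID, OfficerID}.
{AcctType, BranchCity} has no BCNF violation.
{AcctType, CustomerID, OfficerID} has no BCNF violation.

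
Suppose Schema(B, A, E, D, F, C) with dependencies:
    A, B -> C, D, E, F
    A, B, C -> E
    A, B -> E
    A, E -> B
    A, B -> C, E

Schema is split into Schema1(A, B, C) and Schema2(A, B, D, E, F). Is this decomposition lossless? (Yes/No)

The shared attributes are {A, B} and {A, B}⁺ = {A, B, C, D, E, F}.
Schema1 is contained in that closure, so Schema1 ∩ Schema2 -> Schema1 holds and the join is lossless.

Yes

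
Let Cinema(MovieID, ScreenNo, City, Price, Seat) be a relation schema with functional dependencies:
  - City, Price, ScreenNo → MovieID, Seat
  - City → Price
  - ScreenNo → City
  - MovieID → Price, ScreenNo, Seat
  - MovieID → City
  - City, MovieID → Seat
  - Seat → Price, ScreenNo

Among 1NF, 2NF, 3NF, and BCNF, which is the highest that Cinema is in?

Candidate keys: {MovieID}, {ScreenNo}, {Seat}. Prime attributes: {MovieID, ScreenNo, Seat}.
City → Price breaks BCNF: {City}⁺ = {City, Price}, so {City} is not a superkey.
City → Price has non-prime {Price} on the right and a non-superkey on the left, so 3NF fails.
All keys have size 1, which rules out partial dependencies — 2NF is satisfied.

2NF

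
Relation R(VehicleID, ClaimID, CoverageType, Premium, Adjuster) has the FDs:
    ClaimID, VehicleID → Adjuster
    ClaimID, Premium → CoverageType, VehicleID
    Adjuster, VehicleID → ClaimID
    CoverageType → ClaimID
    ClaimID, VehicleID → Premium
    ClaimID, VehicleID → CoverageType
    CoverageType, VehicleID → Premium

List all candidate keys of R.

{Adjuster, VehicleID}, {ClaimID, Premium}, {ClaimID, VehicleID}, {CoverageType, Premium}, {CoverageType, VehicleID}

{Adjuster, VehicleID} is a candidate key since {Adjuster, VehicleID}⁺ = {Adjuster, ClaimID, CoverageType, Premium, VehicleID} covers every attribute.
{ClaimID, Premium} is a candidate key since {ClaimID, Premium}⁺ = {Adjuster, ClaimID, CoverageType, Premium, VehicleID} covers every attribute.
{ClaimID, VehicleID} is a candidate key since {ClaimID, VehicleID}⁺ = {Adjuster, ClaimID, CoverageType, Premium, VehicleID} covers every attribute.
{CoverageType, Premium} is a candidate key since {CoverageType, Premium}⁺ = {Adjuster, ClaimID, CoverageType, Premium, VehicleID} covers every attribute.
{CoverageType, VehicleID} is a candidate key since {CoverageType, VehicleID}⁺ = {Adjuster, ClaimID, CoverageType, Premium, VehicleID} covers every attribute.
Any other superkey properly contains one of these, so there are no further candidate keys.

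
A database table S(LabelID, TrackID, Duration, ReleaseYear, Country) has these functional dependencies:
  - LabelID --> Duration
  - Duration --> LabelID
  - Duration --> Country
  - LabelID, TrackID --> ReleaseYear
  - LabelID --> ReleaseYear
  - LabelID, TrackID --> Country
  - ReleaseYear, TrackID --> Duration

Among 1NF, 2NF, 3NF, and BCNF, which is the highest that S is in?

1NF

Candidate keys: {Duration, TrackID}, {LabelID, TrackID}, {ReleaseYear, TrackID}. Prime attributes: {Duration, LabelID, ReleaseYear, TrackID}.
LabelID --> Duration breaks BCNF: {LabelID}⁺ = {Country, Duration, LabelID, ReleaseYear}, so {LabelID} is not a superkey.
Duration --> Country determines the non-prime attribute {Country} from a non-superkey — 3NF is violated.
The proper key subset {Duration} of {Duration, TrackID} determines non-prime {Country}, so the relation is not even in 2NF.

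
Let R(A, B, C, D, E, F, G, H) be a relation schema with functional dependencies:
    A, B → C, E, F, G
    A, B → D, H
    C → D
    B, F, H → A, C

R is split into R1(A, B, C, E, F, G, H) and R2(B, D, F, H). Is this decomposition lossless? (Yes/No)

R1 ∩ R2 = {B, F, H}; its closure under F is {A, B, C, D, E, F, G, H}.
This includes all of R1, so the common attributes are a superkey of R1 — the join is lossless.

Yes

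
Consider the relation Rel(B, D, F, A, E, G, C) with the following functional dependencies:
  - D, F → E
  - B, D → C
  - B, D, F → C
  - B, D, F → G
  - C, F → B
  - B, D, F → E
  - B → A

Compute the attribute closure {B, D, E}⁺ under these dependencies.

Start with {B, D, E}.
B, D → C applies; add {C} → now {B, C, D, E}.
B → A applies; add {A} → now {A, B, C, D, E}.
No further FD applies.

{A, B, C, D, E}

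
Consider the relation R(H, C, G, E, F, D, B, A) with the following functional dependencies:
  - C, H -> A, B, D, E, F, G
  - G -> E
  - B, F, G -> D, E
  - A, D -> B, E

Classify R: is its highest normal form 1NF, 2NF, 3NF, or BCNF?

2NF

Candidate key: {C, H}. Prime attributes: {C, H}.
G -> E: {G}⁺ = {E, G}, which is not all of the attributes, so the left side is not a superkey — BCNF is violated.
Because {E} is non-prime and the left side of G -> E is not a superkey, the relation is not in 3NF.
Checking every proper subset of each key, none determines a non-prime attribute — 2NF is satisfied.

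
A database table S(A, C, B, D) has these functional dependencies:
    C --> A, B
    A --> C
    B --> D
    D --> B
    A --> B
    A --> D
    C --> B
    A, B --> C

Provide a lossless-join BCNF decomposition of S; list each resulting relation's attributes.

Candidate keys of the original relation: {A}, {C}.
In {A, B, C, D}, {B} is not a superkey ({B}⁺ restricted to this set is {B, D}), so split on B --> D into {B, D} and {A, B, C}.
{B, D} is in BCNF.
{A, B, C} is in BCNF.

{A, B, C}; {B, D}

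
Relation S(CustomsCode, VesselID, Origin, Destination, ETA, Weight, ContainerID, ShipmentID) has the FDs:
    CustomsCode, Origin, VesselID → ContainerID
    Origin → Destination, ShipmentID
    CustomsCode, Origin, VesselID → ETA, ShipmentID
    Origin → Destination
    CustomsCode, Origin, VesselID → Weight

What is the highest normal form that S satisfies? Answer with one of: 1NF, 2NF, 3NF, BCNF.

1NF

Candidate key: {CustomsCode, Origin, VesselID}. Prime attributes: {CustomsCode, Origin, VesselID}.
For Origin → Destination, ShipmentID we have {Origin}⁺ = {Destination, Origin, ShipmentID}; {Origin} is not a superkey, so BCNF fails.
Because {Destination, ShipmentID} are non-prime and the left side of Origin → Destination, ShipmentID is not a superkey, the relation is not in 3NF.
{Origin} is a proper subset of the key {CustomsCode, Origin, VesselID}, and {Origin}⁺ contains the non-prime attributes {Destination, ShipmentID} — a partial dependency, so 2NF is violated.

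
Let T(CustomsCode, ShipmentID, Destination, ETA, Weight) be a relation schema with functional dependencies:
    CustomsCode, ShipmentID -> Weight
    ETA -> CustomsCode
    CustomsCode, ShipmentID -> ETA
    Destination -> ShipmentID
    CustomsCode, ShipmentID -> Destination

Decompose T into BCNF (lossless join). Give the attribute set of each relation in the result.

Candidate keys of the original relation: {CustomsCode, Destination}, {CustomsCode, ShipmentID}, {Destination, ETA}, {ETA, ShipmentID}.
Within {CustomsCode, Destination, ETA, ShipmentID, Weight}: {ETA}⁺ ∩ {CustomsCode, Destination, ETA, ShipmentID, Weight} = {CustomsCode, ETA}, not the whole set, so ETA -> CustomsCode violates BCNF; decompose into {CustomsCode, ETA} and {Destination, ETA, ShipmentID, Weight}.
{CustomsCode, ETA} has no BCNF violation.
Within {Destination, ETA, ShipmentID, Weight}: {Destination}⁺ ∩ {Destination, ETA, ShipmentID, Weight} = {Destination, ShipmentID}, not the whole set, so Destination -> ShipmentID violates BCNF; decompose into {Destination, ShipmentID} and {Destination, ETA, Weight}.
{Destination, ShipmentID} has no BCNF violation.
{Destination, ETA, Weight} has no BCNF violation.

{CustomsCode, ETA}; {Destination, ETA, Weight}; {Destination, ShipmentID}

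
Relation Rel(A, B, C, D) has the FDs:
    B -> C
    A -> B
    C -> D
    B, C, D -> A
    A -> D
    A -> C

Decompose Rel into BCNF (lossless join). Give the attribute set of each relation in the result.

{A, B, C}; {C, D}

Candidate keys of the original relation: {A}, {B}.
In {A, B, C, D}, {C} is not a superkey ({C}⁺ restricted to this set is {C, D}), so split on C -> D into {C, D} and {A, B, C}.
{C, D} has no BCNF violation.
{A, B, C} has no BCNF violation.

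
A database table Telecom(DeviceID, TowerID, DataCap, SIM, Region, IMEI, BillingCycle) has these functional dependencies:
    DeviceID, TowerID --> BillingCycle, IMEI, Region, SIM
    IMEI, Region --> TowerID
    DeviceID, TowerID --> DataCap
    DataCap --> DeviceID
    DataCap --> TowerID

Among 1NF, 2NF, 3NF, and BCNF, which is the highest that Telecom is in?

Candidate keys: {DataCap}, {DeviceID, IMEI, Region}, {DeviceID, TowerID}. Prime attributes: {DataCap, DeviceID, IMEI, Region, TowerID}.
IMEI, Region --> TowerID: {IMEI, Region}⁺ = {IMEI, Region, TowerID}, which is not all of the attributes, so the left side is not a superkey — BCNF is violated.
But every attribute on its right side ({TowerID}) is prime, and the same holds for every other non-superkey FD, so 3NF still holds.

3NF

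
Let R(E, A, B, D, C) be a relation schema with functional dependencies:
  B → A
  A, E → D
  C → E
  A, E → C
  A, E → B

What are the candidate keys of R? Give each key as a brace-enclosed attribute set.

{A, C}, {A, E}, {B, C}, {B, E}

{A, C}⁺ = {A, B, C, D, E}, which is every attribute, so {A, C} is a candidate key.
{A, E}⁺ = {A, B, C, D, E}, which is every attribute, so {A, E} is a candidate key.
{B, C}⁺ = {A, B, C, D, E}, which is every attribute, so {B, C} is a candidate key.
{B, E}⁺ = {A, B, C, D, E}, which is every attribute, so {B, E} is a candidate key.
Any other superkey properly contains one of these, so there are no further candidate keys.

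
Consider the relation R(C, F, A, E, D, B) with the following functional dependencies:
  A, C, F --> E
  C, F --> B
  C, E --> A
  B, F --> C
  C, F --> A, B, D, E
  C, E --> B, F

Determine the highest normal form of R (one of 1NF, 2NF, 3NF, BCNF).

BCNF

Candidate keys: {B, F}, {C, E}, {C, F}. Prime attributes: {B, C, E, F}.
Each dependency's left side is a superkey — BCNF holds.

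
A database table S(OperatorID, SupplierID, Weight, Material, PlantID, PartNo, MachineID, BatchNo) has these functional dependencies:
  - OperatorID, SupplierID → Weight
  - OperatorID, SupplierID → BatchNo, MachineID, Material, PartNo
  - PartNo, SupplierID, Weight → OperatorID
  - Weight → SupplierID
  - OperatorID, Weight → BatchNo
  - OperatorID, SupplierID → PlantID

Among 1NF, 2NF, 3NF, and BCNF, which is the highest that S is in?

Candidate keys: {OperatorID, SupplierID}, {OperatorID, Weight}, {PartNo, Weight}. Prime attributes: {OperatorID, PartNo, SupplierID, Weight}.
Weight → SupplierID breaks BCNF: {Weight}⁺ = {SupplierID, Weight}, so {Weight} is not a superkey.
Since {SupplierID} ⊆ prime attributes and every other non-superkey FD also has a prime right side, the schema is in 3NF.

3NF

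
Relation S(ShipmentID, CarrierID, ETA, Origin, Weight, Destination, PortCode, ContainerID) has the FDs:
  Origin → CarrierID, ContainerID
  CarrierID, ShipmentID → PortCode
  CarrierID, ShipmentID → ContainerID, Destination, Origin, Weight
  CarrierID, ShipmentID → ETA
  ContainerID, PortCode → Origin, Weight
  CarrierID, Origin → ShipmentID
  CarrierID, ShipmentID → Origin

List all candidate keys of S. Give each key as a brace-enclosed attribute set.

{CarrierID, ShipmentID}, {ContainerID, PortCode}, {Origin}

Closure of {Origin} is {CarrierID, ContainerID, Destination, ETA, Origin, PortCode, ShipmentID, Weight}, the whole schema; {Origin} is a candidate key.
Closure of {CarrierID, ShipmentID} is {CarrierID, ContainerID, Destination, ETA, Origin, PortCode, ShipmentID, Weight}, the whole schema; {CarrierID, ShipmentID} is a candidate key.
Closure of {ContainerID, PortCode} is {CarrierID, ContainerID, Destination, ETA, Origin, PortCode, ShipmentID, Weight}, the whole schema; {ContainerID, PortCode} is a candidate key.
These are minimal and exhaustive — every other superkey contains one of them.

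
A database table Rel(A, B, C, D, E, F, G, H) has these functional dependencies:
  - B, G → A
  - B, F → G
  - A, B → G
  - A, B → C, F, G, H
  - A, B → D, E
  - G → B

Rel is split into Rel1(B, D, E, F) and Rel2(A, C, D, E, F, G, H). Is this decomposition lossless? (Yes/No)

Common attributes: {D, E, F}; their closure is {D, E, F}.
Neither Rel1 nor Rel2 is contained in that closure, so the decomposition is lossy.

No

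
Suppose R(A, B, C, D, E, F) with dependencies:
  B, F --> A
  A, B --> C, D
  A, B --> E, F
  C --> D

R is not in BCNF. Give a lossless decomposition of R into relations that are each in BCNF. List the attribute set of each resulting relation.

{A, B, C, E, F}; {C, D}

Candidate keys of the original relation: {A, B}, {B, F}.
{A, B, C, D, E, F}: {C} determines {C, D} here but is not a superkey — split on C --> D, giving {C, D} and {A, B, C, E, F}.
{C, D} has no BCNF violation.
{A, B, C, E, F} has no BCNF violation.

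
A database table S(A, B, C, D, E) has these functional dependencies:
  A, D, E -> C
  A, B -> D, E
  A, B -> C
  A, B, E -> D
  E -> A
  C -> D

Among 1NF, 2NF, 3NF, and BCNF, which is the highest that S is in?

Candidate keys: {A, B}, {B, E}. Prime attributes: {A, B, E}.
A, D, E -> C breaks BCNF: {A, D, E}⁺ = {A, C, D, E}, so {A, D, E} is not a superkey.
A, D, E -> C has non-prime {C} on the right and a non-superkey on the left, so 3NF fails.
No non-prime attribute depends on a proper subset of any candidate key, so 2NF holds.

2NF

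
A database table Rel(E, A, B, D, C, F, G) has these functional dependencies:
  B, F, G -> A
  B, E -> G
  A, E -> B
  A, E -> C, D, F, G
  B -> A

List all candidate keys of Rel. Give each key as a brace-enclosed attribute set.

{E} never appears on the right of any FD, so every key must include it.
{A, E} is a candidate key since {A, E}⁺ = {A, B, C, D, E, F, G} covers every attribute.
{B, E} is a candidate key since {B, E}⁺ = {A, B, C, D, E, F, G} covers every attribute.
No proper subset of any of these is a key, and no other minimal superkey exists.

{A, E}, {B, E}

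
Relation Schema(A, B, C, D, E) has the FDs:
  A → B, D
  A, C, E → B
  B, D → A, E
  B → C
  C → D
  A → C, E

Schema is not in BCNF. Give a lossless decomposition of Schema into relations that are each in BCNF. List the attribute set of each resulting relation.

{A, B, C, E}; {C, D}

Candidate keys of the original relation: {A}, {B}.
{A, B, C, D, E}: {C} determines {C, D} here but is not a superkey — split on C → D, giving {C, D} and {A, B, C, E}.
{C, D} has no BCNF violation.
{A, B, C, E} has no BCNF violation.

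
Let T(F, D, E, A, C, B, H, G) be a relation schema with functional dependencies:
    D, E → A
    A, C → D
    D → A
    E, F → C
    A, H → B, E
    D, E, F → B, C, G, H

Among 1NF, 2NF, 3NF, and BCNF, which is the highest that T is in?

Candidate keys: {A, E, F}, {A, F, H}, {D, E, F}, {D, F, H}. Prime attributes: {A, D, E, F, H}.
D, E → A: {D, E}⁺ = {A, D, E}, which is not all of the attributes, so the left side is not a superkey — BCNF is violated.
E, F → C determines the non-prime attribute {C} from a non-superkey — 3NF is violated.
{E, F} is a proper subset of the key {A, E, F}, and {E, F}⁺ contains the non-prime attribute {C} — a partial dependency, so 2NF is violated.

1NF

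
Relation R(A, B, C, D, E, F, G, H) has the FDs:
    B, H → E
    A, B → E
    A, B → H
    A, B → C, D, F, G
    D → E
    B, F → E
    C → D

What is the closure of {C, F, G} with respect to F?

Start with {C, F, G}.
C → D applies; add {D} → now {C, D, F, G}.
D → E applies; add {E} → now {C, D, E, F, G}.
No further FD applies.

{C, D, E, F, G}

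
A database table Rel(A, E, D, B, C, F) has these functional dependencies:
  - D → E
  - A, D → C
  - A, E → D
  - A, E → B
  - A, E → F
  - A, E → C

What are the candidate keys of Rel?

No FD produces {A}, so it must be in every candidate key.
Closure of {A, D} is {A, B, C, D, E, F}, the whole schema; {A, D} is a candidate key.
Closure of {A, E} is {A, B, C, D, E, F}, the whole schema; {A, E} is a candidate key.
These are minimal and exhaustive — every other superkey contains one of them.

{A, D}, {A, E}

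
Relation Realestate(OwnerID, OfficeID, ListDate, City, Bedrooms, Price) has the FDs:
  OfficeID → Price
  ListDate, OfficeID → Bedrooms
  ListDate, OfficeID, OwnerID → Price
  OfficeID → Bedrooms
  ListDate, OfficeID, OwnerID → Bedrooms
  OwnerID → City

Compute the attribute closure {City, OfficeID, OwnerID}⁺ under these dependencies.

{Bedrooms, City, OfficeID, OwnerID, Price}

Start with {City, OfficeID, OwnerID}.
OfficeID → Price applies; add {Price} → now {City, OfficeID, OwnerID, Price}.
OfficeID → Bedrooms applies; add {Bedrooms} → now {Bedrooms, City, OfficeID, OwnerID, Price}.
No further FD applies.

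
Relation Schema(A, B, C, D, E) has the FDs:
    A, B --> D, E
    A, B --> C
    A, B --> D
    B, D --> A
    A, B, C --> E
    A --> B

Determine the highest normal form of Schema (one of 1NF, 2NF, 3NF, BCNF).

Candidate keys: {A}, {B, D}. Prime attributes: {A, B, D}.
Each dependency's left side is a superkey — BCNF holds.

BCNF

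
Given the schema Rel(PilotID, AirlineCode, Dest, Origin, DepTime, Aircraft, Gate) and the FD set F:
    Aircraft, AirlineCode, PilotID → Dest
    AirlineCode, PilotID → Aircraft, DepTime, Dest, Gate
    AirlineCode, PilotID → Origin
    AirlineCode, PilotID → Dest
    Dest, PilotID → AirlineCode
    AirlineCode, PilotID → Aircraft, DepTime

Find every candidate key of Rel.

{PilotID} never appears on the right of any FD, so every key must include it.
{AirlineCode, PilotID} is a candidate key since {AirlineCode, PilotID}⁺ = {Aircraft, AirlineCode, DepTime, Dest, Gate, Origin, PilotID} covers every attribute.
{Dest, PilotID} is a candidate key since {Dest, PilotID}⁺ = {Aircraft, AirlineCode, DepTime, Dest, Gate, Origin, PilotID} covers every attribute.
Any other superkey properly contains one of these, so there are no further candidate keys.

{AirlineCode, PilotID}, {Dest, PilotID}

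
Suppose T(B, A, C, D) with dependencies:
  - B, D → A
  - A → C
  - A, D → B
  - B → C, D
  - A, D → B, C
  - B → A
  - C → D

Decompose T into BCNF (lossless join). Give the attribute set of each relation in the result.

Candidate keys of the original relation: {A}, {B}.
Within {A, B, C, D}: {C}⁺ ∩ {A, B, C, D} = {C, D}, not the whole set, so C → D violates BCNF; decompose into {C, D} and {A, B, C}.
{C, D}: every determinant is a superkey — BCNF.
{A, B, C}: every determinant is a superkey — BCNF.

{A, B, C}; {C, D}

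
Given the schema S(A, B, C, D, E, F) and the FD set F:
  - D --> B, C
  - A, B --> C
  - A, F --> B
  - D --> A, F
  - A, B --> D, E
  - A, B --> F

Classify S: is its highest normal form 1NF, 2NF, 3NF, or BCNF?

BCNF

Candidate keys: {A, B}, {A, F}, {D}. Prime attributes: {A, B, D, F}.
Each dependency's left side is a superkey — BCNF holds.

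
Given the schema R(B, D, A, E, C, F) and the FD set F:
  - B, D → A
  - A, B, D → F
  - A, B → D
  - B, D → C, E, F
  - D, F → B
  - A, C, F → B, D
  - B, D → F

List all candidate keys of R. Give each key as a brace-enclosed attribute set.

{A, B}, {A, C, F}, {B, D}, {D, F}

{A, B}⁺ = {A, B, C, D, E, F} — all of the relation — so {A, B} is a candidate key.
{B, D}⁺ = {A, B, C, D, E, F} — all of the relation — so {B, D} is a candidate key.
{D, F}⁺ = {A, B, C, D, E, F} — all of the relation — so {D, F} is a candidate key.
{A, C, F}⁺ = {A, B, C, D, E, F} — all of the relation — so {A, C, F} is a candidate key.
These are minimal and exhaustive — every other superkey contains one of them.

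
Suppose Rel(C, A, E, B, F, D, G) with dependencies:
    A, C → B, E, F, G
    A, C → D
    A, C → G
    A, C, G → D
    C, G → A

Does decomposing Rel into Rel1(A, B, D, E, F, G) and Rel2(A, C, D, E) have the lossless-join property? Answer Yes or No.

No

Rel1 ∩ Rel2 = {A, D, E}; its closure under F is {A, D, E}.
Neither Rel1 nor Rel2 is contained in that closure, so the decomposition is lossy.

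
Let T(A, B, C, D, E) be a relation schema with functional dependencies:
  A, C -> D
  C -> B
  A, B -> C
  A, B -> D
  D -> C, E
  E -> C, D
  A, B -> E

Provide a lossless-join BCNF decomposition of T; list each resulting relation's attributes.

Candidate keys of the original relation: {A, B}, {A, C}, {A, D}, {A, E}.
In {A, B, C, D, E}, {C} is not a superkey ({C}⁺ restricted to this set is {B, C}), so split on C -> B into {B, C} and {A, C, D, E}.
{B, C}: every determinant is a superkey — BCNF.
In {A, C, D, E}, {D} is not a superkey ({D}⁺ restricted to this set is {C, D, E}), so split on D -> C, E into {C, D, E} and {A, D}.
{C, D, E}: every determinant is a superkey — BCNF.
{A, D}: every determinant is a superkey — BCNF.

{A, D}; {B, C}; {C, D, E}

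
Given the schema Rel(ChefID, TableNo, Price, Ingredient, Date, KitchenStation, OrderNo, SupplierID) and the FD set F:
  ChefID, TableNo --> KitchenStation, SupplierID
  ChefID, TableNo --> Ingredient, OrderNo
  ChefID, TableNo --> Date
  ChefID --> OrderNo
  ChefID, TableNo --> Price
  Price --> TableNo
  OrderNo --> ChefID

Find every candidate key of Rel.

Closure of {ChefID, Price} is {ChefID, Date, Ingredient, KitchenStation, OrderNo, Price, SupplierID, TableNo}, the whole schema; {ChefID, Price} is a candidate key.
Closure of {ChefID, TableNo} is {ChefID, Date, Ingredient, KitchenStation, OrderNo, Price, SupplierID, TableNo}, the whole schema; {ChefID, TableNo} is a candidate key.
Closure of {OrderNo, Price} is {ChefID, Date, Ingredient, KitchenStation, OrderNo, Price, SupplierID, TableNo}, the whole schema; {OrderNo, Price} is a candidate key.
Closure of {OrderNo, TableNo} is {ChefID, Date, Ingredient, KitchenStation, OrderNo, Price, SupplierID, TableNo}, the whole schema; {OrderNo, TableNo} is a candidate key.
Any other superkey properly contains one of these, so there are no further candidate keys.

{ChefID, Price}, {ChefID, TableNo}, {OrderNo, Price}, {OrderNo, TableNo}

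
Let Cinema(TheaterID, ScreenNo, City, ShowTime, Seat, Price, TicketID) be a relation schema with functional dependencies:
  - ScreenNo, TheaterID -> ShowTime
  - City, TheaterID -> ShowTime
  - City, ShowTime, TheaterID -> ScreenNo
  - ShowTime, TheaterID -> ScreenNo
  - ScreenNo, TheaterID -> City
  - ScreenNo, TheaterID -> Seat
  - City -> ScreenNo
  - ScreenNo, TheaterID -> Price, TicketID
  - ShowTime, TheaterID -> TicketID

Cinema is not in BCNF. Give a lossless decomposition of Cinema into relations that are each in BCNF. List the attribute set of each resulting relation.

{City, Price, Seat, ShowTime, TheaterID, TicketID}; {City, ScreenNo}

Candidate keys of the original relation: {City, TheaterID}, {ScreenNo, TheaterID}, {ShowTime, TheaterID}.
Within {City, Price, ScreenNo, Seat, ShowTime, TheaterID, TicketID}: {City}⁺ ∩ {City, Price, ScreenNo, Seat, ShowTime, TheaterID, TicketID} = {City, ScreenNo}, not the whole set, so City -> ScreenNo violates BCNF; decompose into {City, ScreenNo} and {City, Price, Seat, ShowTime, TheaterID, TicketID}.
{City, ScreenNo}: every determinant is a superkey — BCNF.
{City, Price, Seat, ShowTime, TheaterID, TicketID}: every determinant is a superkey — BCNF.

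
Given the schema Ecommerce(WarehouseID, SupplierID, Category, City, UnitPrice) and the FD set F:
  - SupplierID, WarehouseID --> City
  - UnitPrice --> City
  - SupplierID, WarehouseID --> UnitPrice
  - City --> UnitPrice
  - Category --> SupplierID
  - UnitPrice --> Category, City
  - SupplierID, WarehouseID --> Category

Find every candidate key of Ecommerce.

No FD produces {WarehouseID}, so it must be in every candidate key.
{Category, WarehouseID}⁺ = {Category, City, SupplierID, UnitPrice, WarehouseID} — all of the relation — so {Category, WarehouseID} is a candidate key.
{City, WarehouseID}⁺ = {Category, City, SupplierID, UnitPrice, WarehouseID} — all of the relation — so {City, WarehouseID} is a candidate key.
{SupplierID, WarehouseID}⁺ = {Category, City, SupplierID, UnitPrice, WarehouseID} — all of the relation — so {SupplierID, WarehouseID} is a candidate key.
{UnitPrice, WarehouseID}⁺ = {Category, City, SupplierID, UnitPrice, WarehouseID} — all of the relation — so {UnitPrice, WarehouseID} is a candidate key.
No proper subset of any of these is a key, and no other minimal superkey exists.

{Category, WarehouseID}, {City, WarehouseID}, {SupplierID, WarehouseID}, {UnitPrice, WarehouseID}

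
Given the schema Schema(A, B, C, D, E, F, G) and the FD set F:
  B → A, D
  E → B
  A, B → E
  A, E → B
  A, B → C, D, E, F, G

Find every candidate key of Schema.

{B}⁺ = {A, B, C, D, E, F, G} — all of the relation — so {B} is a candidate key.
{E}⁺ = {A, B, C, D, E, F, G} — all of the relation — so {E} is a candidate key.
Any other superkey properly contains one of these, so there are no further candidate keys.

{B}, {E}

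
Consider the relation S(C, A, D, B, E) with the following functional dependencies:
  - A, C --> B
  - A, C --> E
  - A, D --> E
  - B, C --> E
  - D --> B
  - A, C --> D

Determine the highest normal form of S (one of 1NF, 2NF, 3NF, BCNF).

2NF

Candidate key: {A, C}. Prime attributes: {A, C}.
A, D --> E breaks BCNF: {A, D}⁺ = {A, B, D, E}, so {A, D} is not a superkey.
A, D --> E determines the non-prime attribute {E} from a non-superkey — 3NF is violated.
No non-prime attribute depends on a proper subset of any candidate key, so 2NF holds.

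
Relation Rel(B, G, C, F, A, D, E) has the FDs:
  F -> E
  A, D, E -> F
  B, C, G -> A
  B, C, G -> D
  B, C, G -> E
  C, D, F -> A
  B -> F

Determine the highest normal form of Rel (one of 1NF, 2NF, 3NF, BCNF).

Candidate key: {B, C, G}. Prime attributes: {B, C, G}.
For F -> E we have {F}⁺ = {E, F}; {F} is not a superkey, so BCNF fails.
Because {E} is non-prime and the left side of F -> E is not a superkey, the relation is not in 3NF.
Since {B} ⊂ {B, C, G} and {B}⁺ ⊇ {E, F} with {E, F} non-prime, there is a partial dependency; 2NF fails.

1NF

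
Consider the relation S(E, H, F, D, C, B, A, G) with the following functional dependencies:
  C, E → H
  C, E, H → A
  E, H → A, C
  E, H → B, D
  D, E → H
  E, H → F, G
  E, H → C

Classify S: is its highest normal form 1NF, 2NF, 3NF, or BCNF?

Candidate keys: {C, E}, {D, E}, {E, H}. Prime attributes: {C, D, E, H}.
The left-hand side of every FD is a superkey, so BCNF is satisfied.

BCNF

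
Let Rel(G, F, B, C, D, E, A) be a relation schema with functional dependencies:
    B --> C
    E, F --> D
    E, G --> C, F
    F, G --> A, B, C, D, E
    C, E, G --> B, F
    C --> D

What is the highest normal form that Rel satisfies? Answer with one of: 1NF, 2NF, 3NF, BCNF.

Candidate keys: {E, G}, {F, G}. Prime attributes: {E, F, G}.
B --> C breaks BCNF: {B}⁺ = {B, C, D}, so {B} is not a superkey.
B --> C determines the non-prime attribute {C} from a non-superkey — 3NF is violated.
No proper subset of a key has a non-prime attribute in its closure, so there is no partial dependency; 2NF holds.

2NF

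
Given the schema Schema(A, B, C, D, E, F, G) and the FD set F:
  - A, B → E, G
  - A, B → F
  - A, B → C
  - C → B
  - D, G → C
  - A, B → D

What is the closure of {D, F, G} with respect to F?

Start with {D, F, G}.
D, G → C applies; add {C} → now {C, D, F, G}.
C → B applies; add {B} → now {B, C, D, F, G}.
No further FD applies.

{B, C, D, F, G}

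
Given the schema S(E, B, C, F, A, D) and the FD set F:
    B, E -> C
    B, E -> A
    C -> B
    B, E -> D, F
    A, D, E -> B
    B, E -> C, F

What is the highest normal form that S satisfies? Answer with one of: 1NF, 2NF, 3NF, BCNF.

3NF

Candidate keys: {A, D, E}, {B, E}, {C, E}. Prime attributes: {A, B, C, D, E}.
C -> B: {C}⁺ = {B, C}, which is not all of the attributes, so the left side is not a superkey — BCNF is violated.
Since {B} ⊆ prime attributes and every other non-superkey FD also has a prime right side, the schema is in 3NF.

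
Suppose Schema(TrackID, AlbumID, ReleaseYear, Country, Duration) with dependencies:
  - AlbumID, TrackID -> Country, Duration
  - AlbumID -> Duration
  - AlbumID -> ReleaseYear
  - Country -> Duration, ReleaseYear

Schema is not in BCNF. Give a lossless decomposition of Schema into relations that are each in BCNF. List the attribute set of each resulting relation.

{AlbumID, Country, TrackID}; {AlbumID, Duration, ReleaseYear}

Candidate key of the original relation: {AlbumID, TrackID}.
Within {AlbumID, Country, Duration, ReleaseYear, TrackID}: {AlbumID}⁺ ∩ {AlbumID, Country, Duration, ReleaseYear, TrackID} = {AlbumID, Duration, ReleaseYear}, not the whole set, so AlbumID -> Duration, ReleaseYear violates BCNF; decompose into {AlbumID, Duration, ReleaseYear} and {AlbumID, Country, TrackID}.
{AlbumID, Duration, ReleaseYear} has no BCNF violation.
{AlbumID, Country, TrackID} has no BCNF violation.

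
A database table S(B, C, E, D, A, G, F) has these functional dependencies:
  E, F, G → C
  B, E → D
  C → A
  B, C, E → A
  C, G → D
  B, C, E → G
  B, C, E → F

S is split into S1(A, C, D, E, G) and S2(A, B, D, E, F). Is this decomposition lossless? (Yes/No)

Common attributes: {A, D, E}; their closure is {A, D, E}.
Neither S1 nor S2 is contained in that closure, so the decomposition is lossy.

No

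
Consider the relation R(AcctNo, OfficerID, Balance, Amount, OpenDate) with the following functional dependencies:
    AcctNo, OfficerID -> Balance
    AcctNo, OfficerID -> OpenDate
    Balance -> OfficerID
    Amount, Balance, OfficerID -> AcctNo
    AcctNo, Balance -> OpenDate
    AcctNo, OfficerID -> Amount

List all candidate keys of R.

Closure of {AcctNo, Balance} is {AcctNo, Amount, Balance, OfficerID, OpenDate}, the whole schema; {AcctNo, Balance} is a candidate key.
Closure of {AcctNo, OfficerID} is {AcctNo, Amount, Balance, OfficerID, OpenDate}, the whole schema; {AcctNo, OfficerID} is a candidate key.
Closure of {Amount, Balance} is {AcctNo, Amount, Balance, OfficerID, OpenDate}, the whole schema; {Amount, Balance} is a candidate key.
These are minimal and exhaustive — every other superkey contains one of them.

{AcctNo, Balance}, {AcctNo, OfficerID}, {Amount, Balance}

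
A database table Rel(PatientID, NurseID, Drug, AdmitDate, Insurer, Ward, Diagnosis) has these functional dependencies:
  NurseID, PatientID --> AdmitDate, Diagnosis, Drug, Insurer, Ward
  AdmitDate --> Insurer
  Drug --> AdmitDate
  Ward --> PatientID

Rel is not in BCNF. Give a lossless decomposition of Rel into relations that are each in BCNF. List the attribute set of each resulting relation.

Candidate keys of the original relation: {NurseID, PatientID}, {NurseID, Ward}.
Within {AdmitDate, Diagnosis, Drug, Insurer, NurseID, PatientID, Ward}: {AdmitDate}⁺ ∩ {AdmitDate, Diagnosis, Drug, Insurer, NurseID, PatientID, Ward} = {AdmitDate, Insurer}, not the whole set, so AdmitDate --> Insurer violates BCNF; decompose into {AdmitDate, Insurer} and {AdmitDate, Diagnosis, Drug, NurseID, PatientID, Ward}.
{AdmitDate, Insurer}: every determinant is a superkey — BCNF.
Within {AdmitDate, Diagnosis, Drug, NurseID, PatientID, Ward}: {Drug}⁺ ∩ {AdmitDate, Diagnosis, Drug, NurseID, PatientID, Ward} = {AdmitDate, Drug}, not the whole set, so Drug --> AdmitDate violates BCNF; decompose into {AdmitDate, Drug} and {Diagnosis, Drug, NurseID, PatientID, Ward}.
{AdmitDate, Drug}: every determinant is a superkey — BCNF.
Within {Diagnosis, Drug, NurseID, PatientID, Ward}: {Ward}⁺ ∩ {Diagnosis, Drug, NurseID, PatientID, Ward} = {PatientID, Ward}, not the whole set, so Ward --> PatientID violates BCNF; decompose into {PatientID, Ward} and {Diagnosis, Drug, NurseID, Ward}.
{PatientID, Ward}: every determinant is a superkey — BCNF.
{Diagnosis, Drug, NurseID, Ward}: every determinant is a superkey — BCNF.

{AdmitDate, Drug}; {AdmitDate, Insurer}; {Diagnosis, Drug, NurseID, Ward}; {PatientID, Ward}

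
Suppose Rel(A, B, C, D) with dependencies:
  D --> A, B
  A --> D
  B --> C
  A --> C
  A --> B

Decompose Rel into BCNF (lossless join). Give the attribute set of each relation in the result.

Candidate keys of the original relation: {A}, {D}.
Within {A, B, C, D}: {B}⁺ ∩ {A, B, C, D} = {B, C}, not the whole set, so B --> C violates BCNF; decompose into {B, C} and {A, B, D}.
{B, C} is in BCNF.
{A, B, D} is in BCNF.

{A, B, D}; {B, C}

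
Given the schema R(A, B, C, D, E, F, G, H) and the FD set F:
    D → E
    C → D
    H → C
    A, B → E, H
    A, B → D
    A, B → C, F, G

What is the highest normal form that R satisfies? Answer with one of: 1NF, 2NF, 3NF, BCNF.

Candidate key: {A, B}. Prime attributes: {A, B}.
For D → E we have {D}⁺ = {D, E}; {D} is not a superkey, so BCNF fails.
D → E determines the non-prime attribute {E} from a non-superkey — 3NF is violated.
No non-prime attribute depends on a proper subset of any candidate key, so 2NF holds.

2NF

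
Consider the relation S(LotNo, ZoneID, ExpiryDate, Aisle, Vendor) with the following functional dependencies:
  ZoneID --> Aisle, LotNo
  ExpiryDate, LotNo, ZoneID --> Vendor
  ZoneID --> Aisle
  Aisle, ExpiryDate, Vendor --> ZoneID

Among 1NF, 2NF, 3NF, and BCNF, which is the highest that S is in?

1NF

Candidate keys: {Aisle, ExpiryDate, Vendor}, {ExpiryDate, ZoneID}. Prime attributes: {Aisle, ExpiryDate, Vendor, ZoneID}.
For ZoneID --> Aisle, LotNo we have {ZoneID}⁺ = {Aisle, LotNo, ZoneID}; {ZoneID} is not a superkey, so BCNF fails.
ZoneID --> Aisle, LotNo has non-prime {LotNo} on the right and a non-superkey on the left, so 3NF fails.
{ZoneID} is a proper subset of the key {ExpiryDate, ZoneID}, and {ZoneID}⁺ contains the non-prime attribute {LotNo} — a partial dependency, so 2NF is violated.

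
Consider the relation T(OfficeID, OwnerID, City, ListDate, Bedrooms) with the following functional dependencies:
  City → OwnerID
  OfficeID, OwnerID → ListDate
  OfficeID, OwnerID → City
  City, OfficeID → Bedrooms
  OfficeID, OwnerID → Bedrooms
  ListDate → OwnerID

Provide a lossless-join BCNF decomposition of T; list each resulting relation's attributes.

Candidate keys of the original relation: {City, OfficeID}, {ListDate, OfficeID}, {OfficeID, OwnerID}.
Within {Bedrooms, City, ListDate, OfficeID, OwnerID}: {City}⁺ ∩ {Bedrooms, City, ListDate, OfficeID, OwnerID} = {City, OwnerID}, not the whole set, so City → OwnerID violates BCNF; decompose into {City, OwnerID} and {Bedrooms, City, ListDate, OfficeID}.
{City, OwnerID} has no BCNF violation.
{Bedrooms, City, ListDate, OfficeID} has no BCNF violation.

{Bedrooms, City, ListDate, OfficeID}; {City, OwnerID}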